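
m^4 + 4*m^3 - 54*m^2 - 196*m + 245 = (m - 7)*(m - 1)*(m + 5)*(m + 7)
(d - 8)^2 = d^2 - 16*d + 64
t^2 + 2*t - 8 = (t - 2)*(t + 4)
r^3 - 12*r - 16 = (r - 4)*(r + 2)^2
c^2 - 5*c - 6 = (c - 6)*(c + 1)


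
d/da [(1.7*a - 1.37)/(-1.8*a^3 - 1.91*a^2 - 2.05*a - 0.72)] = (6.12*a^3 - 4.151*a^2 - 5.2334*a - 4.0325)/(3.24*a^6 + 6.876*a^5 + 11.0281*a^4 + 10.423*a^3 + 6.9529*a^2 + 2.952*a + 0.5184)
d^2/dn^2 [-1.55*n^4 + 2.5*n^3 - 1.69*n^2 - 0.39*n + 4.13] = -18.6*n^2 + 15.0*n - 3.38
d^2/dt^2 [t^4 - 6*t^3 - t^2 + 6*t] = 12*t^2 - 36*t - 2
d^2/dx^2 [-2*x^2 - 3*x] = -4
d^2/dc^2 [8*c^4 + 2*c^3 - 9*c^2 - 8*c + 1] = 96*c^2 + 12*c - 18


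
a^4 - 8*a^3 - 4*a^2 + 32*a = a*(a - 8)*(a - 2)*(a + 2)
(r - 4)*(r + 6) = r^2 + 2*r - 24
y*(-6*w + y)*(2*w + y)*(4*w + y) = -48*w^3*y - 28*w^2*y^2 + y^4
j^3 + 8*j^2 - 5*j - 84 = (j - 3)*(j + 4)*(j + 7)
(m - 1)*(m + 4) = m^2 + 3*m - 4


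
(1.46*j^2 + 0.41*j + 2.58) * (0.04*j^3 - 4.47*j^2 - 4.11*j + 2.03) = 0.0584*j^5 - 6.5098*j^4 - 7.7301*j^3 - 10.2539*j^2 - 9.7715*j + 5.2374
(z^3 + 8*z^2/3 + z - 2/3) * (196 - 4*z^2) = -4*z^5 - 32*z^4/3 + 192*z^3 + 1576*z^2/3 + 196*z - 392/3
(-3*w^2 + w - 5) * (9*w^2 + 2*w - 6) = -27*w^4 + 3*w^3 - 25*w^2 - 16*w + 30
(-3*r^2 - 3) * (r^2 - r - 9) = -3*r^4 + 3*r^3 + 24*r^2 + 3*r + 27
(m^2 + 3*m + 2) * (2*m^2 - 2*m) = 2*m^4 + 4*m^3 - 2*m^2 - 4*m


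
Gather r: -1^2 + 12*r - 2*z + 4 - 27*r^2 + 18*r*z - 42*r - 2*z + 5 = -27*r^2 + r*(18*z - 30) - 4*z + 8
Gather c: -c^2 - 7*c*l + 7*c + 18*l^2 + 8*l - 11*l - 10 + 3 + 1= -c^2 + c*(7 - 7*l) + 18*l^2 - 3*l - 6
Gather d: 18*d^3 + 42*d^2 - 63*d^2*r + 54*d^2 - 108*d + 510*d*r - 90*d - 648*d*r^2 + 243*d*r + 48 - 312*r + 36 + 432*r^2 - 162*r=18*d^3 + d^2*(96 - 63*r) + d*(-648*r^2 + 753*r - 198) + 432*r^2 - 474*r + 84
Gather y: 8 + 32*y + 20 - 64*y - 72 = -32*y - 44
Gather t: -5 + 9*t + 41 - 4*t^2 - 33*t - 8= -4*t^2 - 24*t + 28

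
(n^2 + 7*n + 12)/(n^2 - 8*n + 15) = (n^2 + 7*n + 12)/(n^2 - 8*n + 15)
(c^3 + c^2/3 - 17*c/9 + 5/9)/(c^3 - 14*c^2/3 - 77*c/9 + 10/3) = (c - 1)/(c - 6)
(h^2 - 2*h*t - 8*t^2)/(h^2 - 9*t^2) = (h^2 - 2*h*t - 8*t^2)/(h^2 - 9*t^2)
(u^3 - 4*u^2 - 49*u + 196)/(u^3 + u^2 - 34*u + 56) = (u - 7)/(u - 2)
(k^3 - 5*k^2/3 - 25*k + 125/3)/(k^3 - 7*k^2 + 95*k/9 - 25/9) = 3*(k + 5)/(3*k - 1)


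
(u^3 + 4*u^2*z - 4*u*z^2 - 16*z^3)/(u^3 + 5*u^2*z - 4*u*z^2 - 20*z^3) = (u + 4*z)/(u + 5*z)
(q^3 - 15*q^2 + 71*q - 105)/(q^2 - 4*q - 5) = (q^2 - 10*q + 21)/(q + 1)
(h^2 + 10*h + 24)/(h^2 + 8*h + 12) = (h + 4)/(h + 2)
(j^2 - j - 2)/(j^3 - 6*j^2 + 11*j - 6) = (j + 1)/(j^2 - 4*j + 3)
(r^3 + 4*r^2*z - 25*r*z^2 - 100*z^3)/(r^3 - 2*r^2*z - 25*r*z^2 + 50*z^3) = (-r - 4*z)/(-r + 2*z)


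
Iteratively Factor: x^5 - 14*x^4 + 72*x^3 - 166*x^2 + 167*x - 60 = (x - 4)*(x^4 - 10*x^3 + 32*x^2 - 38*x + 15) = (x - 4)*(x - 3)*(x^3 - 7*x^2 + 11*x - 5) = (x - 5)*(x - 4)*(x - 3)*(x^2 - 2*x + 1) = (x - 5)*(x - 4)*(x - 3)*(x - 1)*(x - 1)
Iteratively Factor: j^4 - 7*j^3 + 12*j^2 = (j)*(j^3 - 7*j^2 + 12*j) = j*(j - 3)*(j^2 - 4*j) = j^2*(j - 3)*(j - 4)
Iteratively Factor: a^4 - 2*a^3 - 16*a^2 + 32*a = (a)*(a^3 - 2*a^2 - 16*a + 32) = a*(a - 4)*(a^2 + 2*a - 8) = a*(a - 4)*(a + 4)*(a - 2)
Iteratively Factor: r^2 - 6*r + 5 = (r - 1)*(r - 5)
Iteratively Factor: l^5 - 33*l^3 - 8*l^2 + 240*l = (l - 5)*(l^4 + 5*l^3 - 8*l^2 - 48*l) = (l - 5)*(l - 3)*(l^3 + 8*l^2 + 16*l) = l*(l - 5)*(l - 3)*(l^2 + 8*l + 16) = l*(l - 5)*(l - 3)*(l + 4)*(l + 4)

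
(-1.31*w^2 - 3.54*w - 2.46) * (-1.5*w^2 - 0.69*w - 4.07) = 1.965*w^4 + 6.2139*w^3 + 11.4643*w^2 + 16.1052*w + 10.0122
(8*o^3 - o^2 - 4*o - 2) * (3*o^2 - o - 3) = 24*o^5 - 11*o^4 - 35*o^3 + o^2 + 14*o + 6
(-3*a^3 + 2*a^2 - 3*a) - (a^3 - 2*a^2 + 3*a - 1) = -4*a^3 + 4*a^2 - 6*a + 1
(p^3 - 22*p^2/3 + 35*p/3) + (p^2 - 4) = p^3 - 19*p^2/3 + 35*p/3 - 4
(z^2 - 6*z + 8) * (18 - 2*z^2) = -2*z^4 + 12*z^3 + 2*z^2 - 108*z + 144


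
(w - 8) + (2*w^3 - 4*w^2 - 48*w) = 2*w^3 - 4*w^2 - 47*w - 8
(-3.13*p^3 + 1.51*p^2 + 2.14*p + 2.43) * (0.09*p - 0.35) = -0.2817*p^4 + 1.2314*p^3 - 0.3359*p^2 - 0.5303*p - 0.8505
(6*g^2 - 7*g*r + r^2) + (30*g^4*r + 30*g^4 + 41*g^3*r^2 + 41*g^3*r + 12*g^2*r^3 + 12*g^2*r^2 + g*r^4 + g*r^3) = 30*g^4*r + 30*g^4 + 41*g^3*r^2 + 41*g^3*r + 12*g^2*r^3 + 12*g^2*r^2 + 6*g^2 + g*r^4 + g*r^3 - 7*g*r + r^2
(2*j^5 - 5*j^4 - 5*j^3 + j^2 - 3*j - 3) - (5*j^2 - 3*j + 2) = 2*j^5 - 5*j^4 - 5*j^3 - 4*j^2 - 5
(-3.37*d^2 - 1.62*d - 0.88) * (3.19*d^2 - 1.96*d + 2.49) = -10.7503*d^4 + 1.4374*d^3 - 8.0233*d^2 - 2.309*d - 2.1912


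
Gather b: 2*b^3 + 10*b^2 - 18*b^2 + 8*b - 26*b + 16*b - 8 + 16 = 2*b^3 - 8*b^2 - 2*b + 8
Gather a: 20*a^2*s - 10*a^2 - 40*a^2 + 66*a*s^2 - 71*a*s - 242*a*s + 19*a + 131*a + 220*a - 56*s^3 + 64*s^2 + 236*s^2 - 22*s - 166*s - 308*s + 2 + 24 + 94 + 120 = a^2*(20*s - 50) + a*(66*s^2 - 313*s + 370) - 56*s^3 + 300*s^2 - 496*s + 240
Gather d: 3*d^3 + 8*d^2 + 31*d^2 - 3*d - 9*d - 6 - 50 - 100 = 3*d^3 + 39*d^2 - 12*d - 156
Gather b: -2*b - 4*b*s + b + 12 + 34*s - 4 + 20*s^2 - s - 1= b*(-4*s - 1) + 20*s^2 + 33*s + 7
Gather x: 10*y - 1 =10*y - 1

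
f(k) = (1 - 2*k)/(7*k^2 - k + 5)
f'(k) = (1 - 14*k)*(1 - 2*k)/(7*k^2 - k + 5)^2 - 2/(7*k^2 - k + 5) = (-14*k^2 + 2*k + (2*k - 1)*(14*k - 1) - 10)/(7*k^2 - k + 5)^2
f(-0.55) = 0.27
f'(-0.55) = 0.05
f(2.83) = -0.08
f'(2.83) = 0.02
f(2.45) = -0.09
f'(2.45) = 0.02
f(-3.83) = 0.08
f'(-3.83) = 0.02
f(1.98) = -0.10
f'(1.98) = 0.02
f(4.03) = -0.06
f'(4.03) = 0.01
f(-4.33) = 0.07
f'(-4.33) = 0.02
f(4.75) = -0.05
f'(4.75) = 0.01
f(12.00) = -0.02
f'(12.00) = 0.00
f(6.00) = -0.04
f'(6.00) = 0.01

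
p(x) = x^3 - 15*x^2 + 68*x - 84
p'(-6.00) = 356.00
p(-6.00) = -1248.00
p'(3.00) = 5.00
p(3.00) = 12.00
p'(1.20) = 36.32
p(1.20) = -22.27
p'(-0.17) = 73.19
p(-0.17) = -96.00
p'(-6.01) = 356.66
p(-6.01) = -1251.56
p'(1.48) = 30.17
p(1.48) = -12.97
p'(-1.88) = 135.00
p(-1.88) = -271.50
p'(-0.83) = 94.97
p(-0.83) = -151.35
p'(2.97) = 5.36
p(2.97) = 11.84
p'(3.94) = -3.63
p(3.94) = 12.23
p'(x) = 3*x^2 - 30*x + 68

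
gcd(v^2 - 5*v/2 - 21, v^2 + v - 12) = 1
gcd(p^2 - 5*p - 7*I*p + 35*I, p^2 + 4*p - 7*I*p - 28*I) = p - 7*I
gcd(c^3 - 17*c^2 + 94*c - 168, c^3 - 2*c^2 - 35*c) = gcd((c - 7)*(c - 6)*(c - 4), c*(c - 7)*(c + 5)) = c - 7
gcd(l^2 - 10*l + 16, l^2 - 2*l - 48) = l - 8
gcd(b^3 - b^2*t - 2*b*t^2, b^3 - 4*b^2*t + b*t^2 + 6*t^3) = -b^2 + b*t + 2*t^2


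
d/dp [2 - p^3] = -3*p^2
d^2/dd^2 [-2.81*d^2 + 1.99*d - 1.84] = -5.62000000000000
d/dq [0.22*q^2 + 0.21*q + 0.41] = 0.44*q + 0.21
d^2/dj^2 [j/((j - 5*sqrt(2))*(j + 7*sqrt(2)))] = 2*(j^3 + 210*j + 140*sqrt(2))/(j^6 + 6*sqrt(2)*j^5 - 186*j^4 - 824*sqrt(2)*j^3 + 13020*j^2 + 29400*sqrt(2)*j - 343000)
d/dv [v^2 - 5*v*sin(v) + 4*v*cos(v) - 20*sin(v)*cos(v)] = -4*v*sin(v) - 5*v*cos(v) + 2*v - 5*sin(v) + 4*cos(v) - 20*cos(2*v)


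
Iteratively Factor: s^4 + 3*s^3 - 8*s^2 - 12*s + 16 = (s - 2)*(s^3 + 5*s^2 + 2*s - 8) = (s - 2)*(s + 2)*(s^2 + 3*s - 4) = (s - 2)*(s + 2)*(s + 4)*(s - 1)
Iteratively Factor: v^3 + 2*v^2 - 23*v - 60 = (v - 5)*(v^2 + 7*v + 12) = (v - 5)*(v + 4)*(v + 3)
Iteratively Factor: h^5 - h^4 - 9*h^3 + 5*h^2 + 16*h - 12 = (h - 3)*(h^4 + 2*h^3 - 3*h^2 - 4*h + 4) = (h - 3)*(h - 1)*(h^3 + 3*h^2 - 4) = (h - 3)*(h - 1)^2*(h^2 + 4*h + 4) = (h - 3)*(h - 1)^2*(h + 2)*(h + 2)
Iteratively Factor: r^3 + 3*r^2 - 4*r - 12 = (r + 2)*(r^2 + r - 6) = (r - 2)*(r + 2)*(r + 3)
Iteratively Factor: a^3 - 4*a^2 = (a)*(a^2 - 4*a) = a^2*(a - 4)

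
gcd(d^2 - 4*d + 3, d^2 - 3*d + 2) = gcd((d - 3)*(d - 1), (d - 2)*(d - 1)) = d - 1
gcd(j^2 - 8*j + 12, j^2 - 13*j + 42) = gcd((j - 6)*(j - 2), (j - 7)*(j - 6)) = j - 6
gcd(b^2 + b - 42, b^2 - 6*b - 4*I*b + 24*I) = b - 6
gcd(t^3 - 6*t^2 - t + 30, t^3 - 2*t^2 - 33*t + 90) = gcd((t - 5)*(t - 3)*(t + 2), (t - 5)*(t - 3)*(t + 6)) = t^2 - 8*t + 15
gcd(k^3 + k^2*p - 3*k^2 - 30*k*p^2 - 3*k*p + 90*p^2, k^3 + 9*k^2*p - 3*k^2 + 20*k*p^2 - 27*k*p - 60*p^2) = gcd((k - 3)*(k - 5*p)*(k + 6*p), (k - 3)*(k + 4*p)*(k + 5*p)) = k - 3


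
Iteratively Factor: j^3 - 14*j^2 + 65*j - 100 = (j - 5)*(j^2 - 9*j + 20) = (j - 5)*(j - 4)*(j - 5)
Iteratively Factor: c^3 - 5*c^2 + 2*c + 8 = (c - 2)*(c^2 - 3*c - 4) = (c - 4)*(c - 2)*(c + 1)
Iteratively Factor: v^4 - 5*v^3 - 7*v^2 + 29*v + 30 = (v - 5)*(v^3 - 7*v - 6) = (v - 5)*(v + 2)*(v^2 - 2*v - 3) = (v - 5)*(v - 3)*(v + 2)*(v + 1)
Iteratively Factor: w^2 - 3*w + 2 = (w - 2)*(w - 1)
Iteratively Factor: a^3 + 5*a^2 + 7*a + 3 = (a + 1)*(a^2 + 4*a + 3) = (a + 1)*(a + 3)*(a + 1)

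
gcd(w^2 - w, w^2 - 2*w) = w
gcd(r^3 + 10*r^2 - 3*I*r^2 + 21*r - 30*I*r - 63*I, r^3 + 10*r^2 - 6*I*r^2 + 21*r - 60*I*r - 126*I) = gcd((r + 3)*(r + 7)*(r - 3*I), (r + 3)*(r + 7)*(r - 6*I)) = r^2 + 10*r + 21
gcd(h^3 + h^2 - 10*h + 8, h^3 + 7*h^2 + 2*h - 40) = h^2 + 2*h - 8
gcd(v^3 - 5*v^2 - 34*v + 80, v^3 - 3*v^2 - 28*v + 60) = v^2 + 3*v - 10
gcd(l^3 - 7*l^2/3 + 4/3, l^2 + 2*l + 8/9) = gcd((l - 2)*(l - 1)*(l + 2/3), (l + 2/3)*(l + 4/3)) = l + 2/3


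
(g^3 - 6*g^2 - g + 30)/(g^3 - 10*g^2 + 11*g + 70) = (g - 3)/(g - 7)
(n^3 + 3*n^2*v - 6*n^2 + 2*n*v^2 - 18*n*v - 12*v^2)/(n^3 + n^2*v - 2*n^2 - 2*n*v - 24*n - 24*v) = (n + 2*v)/(n + 4)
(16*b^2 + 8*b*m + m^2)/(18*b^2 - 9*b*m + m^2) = (16*b^2 + 8*b*m + m^2)/(18*b^2 - 9*b*m + m^2)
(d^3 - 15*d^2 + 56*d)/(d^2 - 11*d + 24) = d*(d - 7)/(d - 3)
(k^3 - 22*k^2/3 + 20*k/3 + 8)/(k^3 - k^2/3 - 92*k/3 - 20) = (k - 2)/(k + 5)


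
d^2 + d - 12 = (d - 3)*(d + 4)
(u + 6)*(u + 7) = u^2 + 13*u + 42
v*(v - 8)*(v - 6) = v^3 - 14*v^2 + 48*v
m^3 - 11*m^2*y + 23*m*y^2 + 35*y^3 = (m - 7*y)*(m - 5*y)*(m + y)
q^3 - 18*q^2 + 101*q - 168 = (q - 8)*(q - 7)*(q - 3)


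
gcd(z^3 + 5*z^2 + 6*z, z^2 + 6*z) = z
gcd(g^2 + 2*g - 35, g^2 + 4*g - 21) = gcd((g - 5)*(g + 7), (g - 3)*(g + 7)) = g + 7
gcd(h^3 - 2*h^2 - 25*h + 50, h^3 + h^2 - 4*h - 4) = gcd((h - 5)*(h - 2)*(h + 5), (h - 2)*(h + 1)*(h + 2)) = h - 2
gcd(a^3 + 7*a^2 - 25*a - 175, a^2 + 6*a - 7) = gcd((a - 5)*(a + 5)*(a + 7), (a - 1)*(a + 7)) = a + 7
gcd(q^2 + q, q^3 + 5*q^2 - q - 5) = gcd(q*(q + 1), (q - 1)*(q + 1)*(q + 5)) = q + 1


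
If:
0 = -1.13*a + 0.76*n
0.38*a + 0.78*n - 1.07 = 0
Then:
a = 0.69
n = 1.03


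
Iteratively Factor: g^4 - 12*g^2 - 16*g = (g)*(g^3 - 12*g - 16) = g*(g - 4)*(g^2 + 4*g + 4) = g*(g - 4)*(g + 2)*(g + 2)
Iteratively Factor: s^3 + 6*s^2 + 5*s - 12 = (s + 3)*(s^2 + 3*s - 4) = (s + 3)*(s + 4)*(s - 1)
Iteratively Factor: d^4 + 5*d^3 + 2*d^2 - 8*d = (d + 2)*(d^3 + 3*d^2 - 4*d) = d*(d + 2)*(d^2 + 3*d - 4) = d*(d - 1)*(d + 2)*(d + 4)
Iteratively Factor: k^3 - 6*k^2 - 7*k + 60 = (k - 5)*(k^2 - k - 12) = (k - 5)*(k - 4)*(k + 3)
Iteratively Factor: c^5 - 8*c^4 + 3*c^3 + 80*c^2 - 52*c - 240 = (c + 2)*(c^4 - 10*c^3 + 23*c^2 + 34*c - 120) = (c - 5)*(c + 2)*(c^3 - 5*c^2 - 2*c + 24) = (c - 5)*(c - 3)*(c + 2)*(c^2 - 2*c - 8) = (c - 5)*(c - 3)*(c + 2)^2*(c - 4)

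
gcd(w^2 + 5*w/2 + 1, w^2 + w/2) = w + 1/2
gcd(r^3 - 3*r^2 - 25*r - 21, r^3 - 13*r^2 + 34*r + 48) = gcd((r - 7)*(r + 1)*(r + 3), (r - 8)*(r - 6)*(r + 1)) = r + 1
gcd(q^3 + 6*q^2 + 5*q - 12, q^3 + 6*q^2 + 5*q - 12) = q^3 + 6*q^2 + 5*q - 12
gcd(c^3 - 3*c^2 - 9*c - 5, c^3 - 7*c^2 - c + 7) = c + 1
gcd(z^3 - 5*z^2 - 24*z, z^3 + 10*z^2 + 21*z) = z^2 + 3*z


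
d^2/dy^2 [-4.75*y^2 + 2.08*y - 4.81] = -9.50000000000000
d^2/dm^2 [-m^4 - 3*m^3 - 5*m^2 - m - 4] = -12*m^2 - 18*m - 10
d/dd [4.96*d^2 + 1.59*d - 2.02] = 9.92*d + 1.59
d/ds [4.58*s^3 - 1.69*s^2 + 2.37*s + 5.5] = 13.74*s^2 - 3.38*s + 2.37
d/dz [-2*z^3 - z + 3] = -6*z^2 - 1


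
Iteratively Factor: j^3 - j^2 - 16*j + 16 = (j - 4)*(j^2 + 3*j - 4) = (j - 4)*(j + 4)*(j - 1)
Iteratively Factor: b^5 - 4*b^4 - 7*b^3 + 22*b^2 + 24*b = (b + 1)*(b^4 - 5*b^3 - 2*b^2 + 24*b) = (b - 3)*(b + 1)*(b^3 - 2*b^2 - 8*b) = (b - 3)*(b + 1)*(b + 2)*(b^2 - 4*b) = b*(b - 3)*(b + 1)*(b + 2)*(b - 4)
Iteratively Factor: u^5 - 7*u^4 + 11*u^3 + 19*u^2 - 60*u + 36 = (u - 3)*(u^4 - 4*u^3 - u^2 + 16*u - 12) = (u - 3)^2*(u^3 - u^2 - 4*u + 4) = (u - 3)^2*(u + 2)*(u^2 - 3*u + 2) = (u - 3)^2*(u - 2)*(u + 2)*(u - 1)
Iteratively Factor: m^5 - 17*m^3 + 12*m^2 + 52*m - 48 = (m - 3)*(m^4 + 3*m^3 - 8*m^2 - 12*m + 16) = (m - 3)*(m + 2)*(m^3 + m^2 - 10*m + 8) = (m - 3)*(m - 2)*(m + 2)*(m^2 + 3*m - 4) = (m - 3)*(m - 2)*(m + 2)*(m + 4)*(m - 1)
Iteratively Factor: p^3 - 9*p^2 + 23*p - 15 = (p - 1)*(p^2 - 8*p + 15) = (p - 5)*(p - 1)*(p - 3)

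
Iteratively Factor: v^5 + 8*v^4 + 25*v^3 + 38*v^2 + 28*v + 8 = (v + 1)*(v^4 + 7*v^3 + 18*v^2 + 20*v + 8) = (v + 1)*(v + 2)*(v^3 + 5*v^2 + 8*v + 4) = (v + 1)^2*(v + 2)*(v^2 + 4*v + 4) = (v + 1)^2*(v + 2)^2*(v + 2)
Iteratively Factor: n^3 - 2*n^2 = (n)*(n^2 - 2*n) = n*(n - 2)*(n)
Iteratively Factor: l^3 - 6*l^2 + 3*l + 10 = (l - 5)*(l^2 - l - 2) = (l - 5)*(l + 1)*(l - 2)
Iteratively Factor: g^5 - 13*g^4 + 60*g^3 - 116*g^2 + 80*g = (g - 2)*(g^4 - 11*g^3 + 38*g^2 - 40*g) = (g - 2)^2*(g^3 - 9*g^2 + 20*g) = (g - 4)*(g - 2)^2*(g^2 - 5*g) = g*(g - 4)*(g - 2)^2*(g - 5)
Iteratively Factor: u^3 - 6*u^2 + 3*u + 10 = (u - 5)*(u^2 - u - 2) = (u - 5)*(u - 2)*(u + 1)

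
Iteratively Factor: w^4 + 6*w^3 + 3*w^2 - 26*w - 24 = (w + 1)*(w^3 + 5*w^2 - 2*w - 24) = (w + 1)*(w + 4)*(w^2 + w - 6) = (w + 1)*(w + 3)*(w + 4)*(w - 2)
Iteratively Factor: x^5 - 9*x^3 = (x - 3)*(x^4 + 3*x^3) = x*(x - 3)*(x^3 + 3*x^2) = x*(x - 3)*(x + 3)*(x^2) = x^2*(x - 3)*(x + 3)*(x)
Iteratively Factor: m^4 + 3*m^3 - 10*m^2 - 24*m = (m + 2)*(m^3 + m^2 - 12*m) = m*(m + 2)*(m^2 + m - 12) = m*(m - 3)*(m + 2)*(m + 4)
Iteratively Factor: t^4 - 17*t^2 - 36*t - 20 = (t - 5)*(t^3 + 5*t^2 + 8*t + 4) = (t - 5)*(t + 2)*(t^2 + 3*t + 2) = (t - 5)*(t + 1)*(t + 2)*(t + 2)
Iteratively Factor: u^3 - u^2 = (u)*(u^2 - u) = u^2*(u - 1)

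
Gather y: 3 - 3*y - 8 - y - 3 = -4*y - 8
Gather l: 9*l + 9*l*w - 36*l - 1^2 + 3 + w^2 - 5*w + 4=l*(9*w - 27) + w^2 - 5*w + 6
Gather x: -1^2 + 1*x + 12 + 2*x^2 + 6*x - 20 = 2*x^2 + 7*x - 9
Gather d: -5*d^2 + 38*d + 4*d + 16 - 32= -5*d^2 + 42*d - 16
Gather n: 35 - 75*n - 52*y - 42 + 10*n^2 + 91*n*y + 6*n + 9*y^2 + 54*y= 10*n^2 + n*(91*y - 69) + 9*y^2 + 2*y - 7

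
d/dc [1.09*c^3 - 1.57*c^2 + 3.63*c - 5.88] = 3.27*c^2 - 3.14*c + 3.63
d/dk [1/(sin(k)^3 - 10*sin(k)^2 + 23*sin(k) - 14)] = (-3*sin(k)^2 + 20*sin(k) - 23)*cos(k)/(sin(k)^3 - 10*sin(k)^2 + 23*sin(k) - 14)^2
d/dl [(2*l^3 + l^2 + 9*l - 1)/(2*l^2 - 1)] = (4*l^4 - 24*l^2 + 2*l - 9)/(4*l^4 - 4*l^2 + 1)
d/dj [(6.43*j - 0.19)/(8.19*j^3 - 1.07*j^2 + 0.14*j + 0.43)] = (-105.3234*j^3 + 11.5484*j^2 - 0.4066*j + 2.7915)/(67.0761*j^6 - 17.5266*j^5 + 3.4381*j^4 + 6.7438*j^3 - 0.9006*j^2 + 0.1204*j + 0.1849)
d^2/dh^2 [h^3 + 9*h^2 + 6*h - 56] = 6*h + 18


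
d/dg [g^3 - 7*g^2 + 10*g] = 3*g^2 - 14*g + 10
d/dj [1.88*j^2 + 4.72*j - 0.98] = 3.76*j + 4.72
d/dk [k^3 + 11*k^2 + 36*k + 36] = 3*k^2 + 22*k + 36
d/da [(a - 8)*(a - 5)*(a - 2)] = 3*a^2 - 30*a + 66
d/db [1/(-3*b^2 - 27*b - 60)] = (2*b + 9)/(3*(b^2 + 9*b + 20)^2)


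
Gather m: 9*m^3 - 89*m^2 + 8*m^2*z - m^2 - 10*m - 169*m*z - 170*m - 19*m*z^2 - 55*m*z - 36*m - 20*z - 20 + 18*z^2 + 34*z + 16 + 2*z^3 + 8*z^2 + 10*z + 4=9*m^3 + m^2*(8*z - 90) + m*(-19*z^2 - 224*z - 216) + 2*z^3 + 26*z^2 + 24*z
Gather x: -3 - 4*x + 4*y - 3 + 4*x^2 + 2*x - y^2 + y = 4*x^2 - 2*x - y^2 + 5*y - 6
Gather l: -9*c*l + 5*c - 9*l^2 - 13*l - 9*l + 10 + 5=5*c - 9*l^2 + l*(-9*c - 22) + 15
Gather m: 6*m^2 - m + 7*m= 6*m^2 + 6*m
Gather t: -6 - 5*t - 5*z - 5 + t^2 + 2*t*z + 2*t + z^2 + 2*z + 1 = t^2 + t*(2*z - 3) + z^2 - 3*z - 10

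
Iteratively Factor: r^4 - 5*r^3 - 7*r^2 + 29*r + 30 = (r - 5)*(r^3 - 7*r - 6) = (r - 5)*(r - 3)*(r^2 + 3*r + 2) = (r - 5)*(r - 3)*(r + 1)*(r + 2)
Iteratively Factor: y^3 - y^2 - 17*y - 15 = (y + 1)*(y^2 - 2*y - 15) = (y - 5)*(y + 1)*(y + 3)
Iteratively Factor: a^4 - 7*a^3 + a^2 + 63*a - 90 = (a + 3)*(a^3 - 10*a^2 + 31*a - 30) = (a - 2)*(a + 3)*(a^2 - 8*a + 15) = (a - 5)*(a - 2)*(a + 3)*(a - 3)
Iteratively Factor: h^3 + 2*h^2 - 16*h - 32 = (h + 4)*(h^2 - 2*h - 8) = (h - 4)*(h + 4)*(h + 2)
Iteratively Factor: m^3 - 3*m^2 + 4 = (m + 1)*(m^2 - 4*m + 4) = (m - 2)*(m + 1)*(m - 2)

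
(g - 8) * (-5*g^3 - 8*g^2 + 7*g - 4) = -5*g^4 + 32*g^3 + 71*g^2 - 60*g + 32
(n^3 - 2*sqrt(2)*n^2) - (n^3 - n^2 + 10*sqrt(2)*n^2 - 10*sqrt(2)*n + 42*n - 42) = -12*sqrt(2)*n^2 + n^2 - 42*n + 10*sqrt(2)*n + 42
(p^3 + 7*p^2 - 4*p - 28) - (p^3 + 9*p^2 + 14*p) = -2*p^2 - 18*p - 28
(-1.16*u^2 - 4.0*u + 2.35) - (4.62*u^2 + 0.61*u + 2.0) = -5.78*u^2 - 4.61*u + 0.35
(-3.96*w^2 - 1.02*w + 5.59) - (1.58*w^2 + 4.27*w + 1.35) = -5.54*w^2 - 5.29*w + 4.24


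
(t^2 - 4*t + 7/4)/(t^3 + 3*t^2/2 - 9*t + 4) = (t - 7/2)/(t^2 + 2*t - 8)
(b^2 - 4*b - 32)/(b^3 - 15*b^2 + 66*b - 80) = (b + 4)/(b^2 - 7*b + 10)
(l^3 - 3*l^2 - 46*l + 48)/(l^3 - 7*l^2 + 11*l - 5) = (l^2 - 2*l - 48)/(l^2 - 6*l + 5)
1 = 1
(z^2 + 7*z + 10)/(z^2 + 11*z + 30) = (z + 2)/(z + 6)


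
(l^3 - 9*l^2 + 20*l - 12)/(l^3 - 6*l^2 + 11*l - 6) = (l - 6)/(l - 3)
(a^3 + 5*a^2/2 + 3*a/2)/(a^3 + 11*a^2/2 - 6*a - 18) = a*(a + 1)/(a^2 + 4*a - 12)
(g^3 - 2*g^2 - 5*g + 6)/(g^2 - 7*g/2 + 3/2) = 2*(g^2 + g - 2)/(2*g - 1)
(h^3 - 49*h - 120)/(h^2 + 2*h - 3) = (h^2 - 3*h - 40)/(h - 1)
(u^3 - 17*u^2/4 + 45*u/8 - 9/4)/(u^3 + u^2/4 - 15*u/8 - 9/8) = (4*u^2 - 11*u + 6)/(4*u^2 + 7*u + 3)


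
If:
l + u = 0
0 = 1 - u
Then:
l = -1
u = 1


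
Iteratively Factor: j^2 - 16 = (j - 4)*(j + 4)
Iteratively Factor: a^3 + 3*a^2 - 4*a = (a + 4)*(a^2 - a) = (a - 1)*(a + 4)*(a)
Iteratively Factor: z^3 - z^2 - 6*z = (z - 3)*(z^2 + 2*z) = z*(z - 3)*(z + 2)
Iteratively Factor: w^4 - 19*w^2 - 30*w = (w + 3)*(w^3 - 3*w^2 - 10*w) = w*(w + 3)*(w^2 - 3*w - 10) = w*(w - 5)*(w + 3)*(w + 2)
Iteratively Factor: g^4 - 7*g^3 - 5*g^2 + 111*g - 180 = (g - 5)*(g^3 - 2*g^2 - 15*g + 36) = (g - 5)*(g + 4)*(g^2 - 6*g + 9) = (g - 5)*(g - 3)*(g + 4)*(g - 3)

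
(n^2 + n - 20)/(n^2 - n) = (n^2 + n - 20)/(n*(n - 1))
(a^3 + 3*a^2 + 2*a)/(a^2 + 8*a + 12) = a*(a + 1)/(a + 6)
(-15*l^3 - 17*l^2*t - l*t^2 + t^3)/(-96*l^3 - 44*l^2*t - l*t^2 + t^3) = (-5*l^2 - 4*l*t + t^2)/(-32*l^2 - 4*l*t + t^2)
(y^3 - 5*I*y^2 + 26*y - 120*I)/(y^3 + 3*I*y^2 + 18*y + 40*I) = (y - 6*I)/(y + 2*I)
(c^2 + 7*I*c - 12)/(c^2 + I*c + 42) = (c^2 + 7*I*c - 12)/(c^2 + I*c + 42)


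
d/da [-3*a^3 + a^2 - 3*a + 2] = -9*a^2 + 2*a - 3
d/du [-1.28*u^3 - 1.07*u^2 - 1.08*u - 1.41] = -3.84*u^2 - 2.14*u - 1.08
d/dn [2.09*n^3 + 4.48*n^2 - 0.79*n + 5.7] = 6.27*n^2 + 8.96*n - 0.79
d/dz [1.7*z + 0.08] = 1.70000000000000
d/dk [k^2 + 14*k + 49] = 2*k + 14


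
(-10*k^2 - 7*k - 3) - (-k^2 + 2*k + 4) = -9*k^2 - 9*k - 7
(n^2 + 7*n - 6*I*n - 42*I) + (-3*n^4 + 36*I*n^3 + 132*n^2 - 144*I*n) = -3*n^4 + 36*I*n^3 + 133*n^2 + 7*n - 150*I*n - 42*I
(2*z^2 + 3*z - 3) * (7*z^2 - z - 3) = 14*z^4 + 19*z^3 - 30*z^2 - 6*z + 9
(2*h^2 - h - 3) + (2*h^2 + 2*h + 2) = 4*h^2 + h - 1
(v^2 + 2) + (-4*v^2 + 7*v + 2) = -3*v^2 + 7*v + 4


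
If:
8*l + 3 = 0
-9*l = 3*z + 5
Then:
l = -3/8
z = -13/24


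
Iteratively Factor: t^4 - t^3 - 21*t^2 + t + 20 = (t - 5)*(t^3 + 4*t^2 - t - 4) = (t - 5)*(t + 1)*(t^2 + 3*t - 4) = (t - 5)*(t + 1)*(t + 4)*(t - 1)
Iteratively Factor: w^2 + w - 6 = (w + 3)*(w - 2)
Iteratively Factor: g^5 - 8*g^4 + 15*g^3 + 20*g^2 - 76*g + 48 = (g + 2)*(g^4 - 10*g^3 + 35*g^2 - 50*g + 24) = (g - 4)*(g + 2)*(g^3 - 6*g^2 + 11*g - 6) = (g - 4)*(g - 1)*(g + 2)*(g^2 - 5*g + 6) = (g - 4)*(g - 2)*(g - 1)*(g + 2)*(g - 3)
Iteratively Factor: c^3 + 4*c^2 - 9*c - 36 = (c + 4)*(c^2 - 9) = (c - 3)*(c + 4)*(c + 3)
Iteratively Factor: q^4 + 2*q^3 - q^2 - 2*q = (q + 1)*(q^3 + q^2 - 2*q) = q*(q + 1)*(q^2 + q - 2) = q*(q - 1)*(q + 1)*(q + 2)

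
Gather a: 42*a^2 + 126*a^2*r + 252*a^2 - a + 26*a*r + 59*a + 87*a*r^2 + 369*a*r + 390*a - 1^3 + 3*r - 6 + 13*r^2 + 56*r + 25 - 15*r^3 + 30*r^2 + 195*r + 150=a^2*(126*r + 294) + a*(87*r^2 + 395*r + 448) - 15*r^3 + 43*r^2 + 254*r + 168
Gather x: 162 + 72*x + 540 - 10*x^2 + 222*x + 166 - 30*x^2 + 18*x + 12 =-40*x^2 + 312*x + 880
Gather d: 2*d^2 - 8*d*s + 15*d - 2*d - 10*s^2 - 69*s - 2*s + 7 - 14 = 2*d^2 + d*(13 - 8*s) - 10*s^2 - 71*s - 7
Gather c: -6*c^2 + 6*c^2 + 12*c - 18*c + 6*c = 0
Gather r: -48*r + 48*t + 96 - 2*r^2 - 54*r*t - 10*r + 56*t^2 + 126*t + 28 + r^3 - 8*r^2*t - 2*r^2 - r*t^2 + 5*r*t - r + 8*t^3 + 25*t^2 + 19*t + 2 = r^3 + r^2*(-8*t - 4) + r*(-t^2 - 49*t - 59) + 8*t^3 + 81*t^2 + 193*t + 126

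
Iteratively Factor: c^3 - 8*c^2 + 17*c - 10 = (c - 1)*(c^2 - 7*c + 10) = (c - 5)*(c - 1)*(c - 2)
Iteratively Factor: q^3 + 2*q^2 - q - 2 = (q + 2)*(q^2 - 1) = (q - 1)*(q + 2)*(q + 1)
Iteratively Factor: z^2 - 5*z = (z)*(z - 5)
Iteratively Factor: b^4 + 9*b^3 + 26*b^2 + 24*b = (b + 2)*(b^3 + 7*b^2 + 12*b) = (b + 2)*(b + 3)*(b^2 + 4*b) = b*(b + 2)*(b + 3)*(b + 4)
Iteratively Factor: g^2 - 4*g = (g)*(g - 4)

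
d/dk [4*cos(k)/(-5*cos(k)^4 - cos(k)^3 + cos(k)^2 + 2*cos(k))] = 4*(-15*cos(k)^2 - 2*cos(k) + 1)*sin(k)/(5*cos(k)^3 + cos(k)^2 - cos(k) - 2)^2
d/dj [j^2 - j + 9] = 2*j - 1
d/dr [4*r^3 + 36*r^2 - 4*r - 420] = 12*r^2 + 72*r - 4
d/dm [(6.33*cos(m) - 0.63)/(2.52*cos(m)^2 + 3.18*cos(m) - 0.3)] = 0.0988884933349156*(15.9516*cos(m)^2 - 3.1752*cos(m) - 0.1044)*sin(m)/(-0.792452830188679*sin(m)^2 + 1.0*cos(m) + 0.69811320754717)^2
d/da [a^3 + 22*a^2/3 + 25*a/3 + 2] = 3*a^2 + 44*a/3 + 25/3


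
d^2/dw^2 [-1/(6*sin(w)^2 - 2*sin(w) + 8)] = (36*sin(w)^4 - 9*sin(w)^3 - 101*sin(w)^2 + 22*sin(w) + 22)/(2*(3*sin(w)^2 - sin(w) + 4)^3)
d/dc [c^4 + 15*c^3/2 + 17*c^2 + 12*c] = 4*c^3 + 45*c^2/2 + 34*c + 12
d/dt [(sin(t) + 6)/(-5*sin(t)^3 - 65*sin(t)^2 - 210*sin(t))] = (2*sin(t) + 7)*cos(t)/(5*(sin(t) + 7)^2*sin(t)^2)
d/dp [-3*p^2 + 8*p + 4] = 8 - 6*p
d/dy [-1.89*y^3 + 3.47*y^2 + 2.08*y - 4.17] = -5.67*y^2 + 6.94*y + 2.08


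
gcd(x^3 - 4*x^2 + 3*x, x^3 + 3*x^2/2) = x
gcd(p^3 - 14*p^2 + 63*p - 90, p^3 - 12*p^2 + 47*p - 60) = p^2 - 8*p + 15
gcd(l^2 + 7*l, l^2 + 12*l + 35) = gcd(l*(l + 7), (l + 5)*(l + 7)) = l + 7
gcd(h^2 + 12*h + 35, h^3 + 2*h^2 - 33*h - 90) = h + 5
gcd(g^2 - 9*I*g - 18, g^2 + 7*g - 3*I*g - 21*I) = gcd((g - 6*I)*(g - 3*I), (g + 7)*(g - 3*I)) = g - 3*I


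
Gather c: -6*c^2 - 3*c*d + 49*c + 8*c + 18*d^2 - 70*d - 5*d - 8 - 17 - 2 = -6*c^2 + c*(57 - 3*d) + 18*d^2 - 75*d - 27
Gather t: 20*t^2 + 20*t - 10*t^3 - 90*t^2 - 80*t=-10*t^3 - 70*t^2 - 60*t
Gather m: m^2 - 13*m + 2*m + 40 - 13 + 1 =m^2 - 11*m + 28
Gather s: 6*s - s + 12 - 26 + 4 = 5*s - 10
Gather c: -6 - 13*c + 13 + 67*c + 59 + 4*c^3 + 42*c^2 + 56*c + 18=4*c^3 + 42*c^2 + 110*c + 84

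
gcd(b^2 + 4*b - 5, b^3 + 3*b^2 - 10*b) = b + 5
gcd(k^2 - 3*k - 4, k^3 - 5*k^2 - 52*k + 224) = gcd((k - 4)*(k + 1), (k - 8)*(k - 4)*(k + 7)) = k - 4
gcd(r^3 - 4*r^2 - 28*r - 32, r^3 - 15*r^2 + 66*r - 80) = r - 8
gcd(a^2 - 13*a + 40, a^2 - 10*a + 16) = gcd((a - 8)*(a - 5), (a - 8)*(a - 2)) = a - 8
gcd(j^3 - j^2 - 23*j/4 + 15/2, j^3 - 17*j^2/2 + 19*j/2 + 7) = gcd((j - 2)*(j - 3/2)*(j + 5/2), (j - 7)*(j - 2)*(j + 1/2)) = j - 2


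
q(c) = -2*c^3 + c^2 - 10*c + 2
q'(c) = -6*c^2 + 2*c - 10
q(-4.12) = 200.04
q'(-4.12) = -120.09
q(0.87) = -7.26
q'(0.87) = -12.80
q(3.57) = -111.95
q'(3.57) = -79.33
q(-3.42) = 127.90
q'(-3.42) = -87.02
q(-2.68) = 74.48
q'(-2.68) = -58.45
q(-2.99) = 94.30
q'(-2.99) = -69.62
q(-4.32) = 225.11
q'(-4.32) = -130.61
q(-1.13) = 17.46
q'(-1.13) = -19.92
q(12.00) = -3430.00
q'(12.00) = -850.00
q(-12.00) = 3722.00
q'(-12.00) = -898.00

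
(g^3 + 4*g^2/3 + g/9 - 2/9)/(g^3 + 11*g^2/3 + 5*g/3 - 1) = (g + 2/3)/(g + 3)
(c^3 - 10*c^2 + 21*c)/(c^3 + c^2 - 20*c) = (c^2 - 10*c + 21)/(c^2 + c - 20)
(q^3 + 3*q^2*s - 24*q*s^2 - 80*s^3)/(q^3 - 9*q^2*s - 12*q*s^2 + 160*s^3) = (q + 4*s)/(q - 8*s)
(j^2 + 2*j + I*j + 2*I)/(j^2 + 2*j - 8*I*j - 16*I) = (j + I)/(j - 8*I)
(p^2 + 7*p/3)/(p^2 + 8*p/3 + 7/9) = 3*p/(3*p + 1)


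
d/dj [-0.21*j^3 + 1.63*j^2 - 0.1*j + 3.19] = -0.63*j^2 + 3.26*j - 0.1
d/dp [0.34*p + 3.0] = 0.340000000000000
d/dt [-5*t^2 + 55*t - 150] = 55 - 10*t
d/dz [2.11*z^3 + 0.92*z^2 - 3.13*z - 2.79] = 6.33*z^2 + 1.84*z - 3.13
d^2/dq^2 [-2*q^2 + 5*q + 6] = -4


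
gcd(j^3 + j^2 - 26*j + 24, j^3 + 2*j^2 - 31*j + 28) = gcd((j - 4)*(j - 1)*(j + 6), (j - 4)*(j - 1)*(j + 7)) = j^2 - 5*j + 4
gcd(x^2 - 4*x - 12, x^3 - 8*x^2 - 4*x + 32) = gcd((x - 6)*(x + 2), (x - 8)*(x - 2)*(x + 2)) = x + 2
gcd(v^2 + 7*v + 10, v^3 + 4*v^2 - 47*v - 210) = v + 5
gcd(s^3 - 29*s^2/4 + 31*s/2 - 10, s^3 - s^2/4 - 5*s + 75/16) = s - 5/4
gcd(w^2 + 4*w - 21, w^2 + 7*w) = w + 7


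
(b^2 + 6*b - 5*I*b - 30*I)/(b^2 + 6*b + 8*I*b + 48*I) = (b - 5*I)/(b + 8*I)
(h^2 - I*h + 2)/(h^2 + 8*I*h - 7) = (h - 2*I)/(h + 7*I)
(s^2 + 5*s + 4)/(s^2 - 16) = (s + 1)/(s - 4)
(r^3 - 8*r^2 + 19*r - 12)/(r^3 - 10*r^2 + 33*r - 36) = (r - 1)/(r - 3)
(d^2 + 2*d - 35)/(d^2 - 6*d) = (d^2 + 2*d - 35)/(d*(d - 6))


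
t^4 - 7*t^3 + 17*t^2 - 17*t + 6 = (t - 3)*(t - 2)*(t - 1)^2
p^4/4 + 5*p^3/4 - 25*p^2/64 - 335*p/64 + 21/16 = (p/4 + 1)*(p - 7/4)*(p - 1/4)*(p + 3)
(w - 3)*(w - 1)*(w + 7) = w^3 + 3*w^2 - 25*w + 21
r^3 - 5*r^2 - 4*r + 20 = (r - 5)*(r - 2)*(r + 2)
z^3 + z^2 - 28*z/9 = z*(z - 4/3)*(z + 7/3)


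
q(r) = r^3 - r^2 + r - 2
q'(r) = 3*r^2 - 2*r + 1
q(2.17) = 5.68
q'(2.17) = 10.79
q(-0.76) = -3.78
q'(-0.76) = 4.25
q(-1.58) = -10.02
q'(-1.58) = 11.65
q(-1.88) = -14.06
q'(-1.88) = 15.36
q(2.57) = 10.94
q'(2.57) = 15.67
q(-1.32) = -7.36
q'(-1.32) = 8.87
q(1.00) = -1.00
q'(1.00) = 2.00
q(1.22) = -0.45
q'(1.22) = 3.03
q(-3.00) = -41.00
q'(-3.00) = 34.00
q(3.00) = 19.00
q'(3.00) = 22.00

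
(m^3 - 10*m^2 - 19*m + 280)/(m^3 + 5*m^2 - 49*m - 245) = (m - 8)/(m + 7)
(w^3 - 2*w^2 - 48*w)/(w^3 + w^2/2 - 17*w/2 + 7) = 2*w*(w^2 - 2*w - 48)/(2*w^3 + w^2 - 17*w + 14)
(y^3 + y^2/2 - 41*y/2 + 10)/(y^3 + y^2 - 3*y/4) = 2*(y^2 + y - 20)/(y*(2*y + 3))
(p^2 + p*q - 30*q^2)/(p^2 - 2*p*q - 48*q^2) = (p - 5*q)/(p - 8*q)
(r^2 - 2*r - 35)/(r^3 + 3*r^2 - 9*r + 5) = (r - 7)/(r^2 - 2*r + 1)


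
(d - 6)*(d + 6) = d^2 - 36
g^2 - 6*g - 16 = (g - 8)*(g + 2)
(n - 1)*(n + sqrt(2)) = n^2 - n + sqrt(2)*n - sqrt(2)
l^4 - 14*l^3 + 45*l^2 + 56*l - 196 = (l - 7)^2*(l - 2)*(l + 2)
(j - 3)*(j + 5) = j^2 + 2*j - 15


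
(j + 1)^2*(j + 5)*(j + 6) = j^4 + 13*j^3 + 53*j^2 + 71*j + 30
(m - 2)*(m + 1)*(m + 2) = m^3 + m^2 - 4*m - 4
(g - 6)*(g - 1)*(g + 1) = g^3 - 6*g^2 - g + 6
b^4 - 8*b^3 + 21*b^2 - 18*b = b*(b - 3)^2*(b - 2)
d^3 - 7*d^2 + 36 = (d - 6)*(d - 3)*(d + 2)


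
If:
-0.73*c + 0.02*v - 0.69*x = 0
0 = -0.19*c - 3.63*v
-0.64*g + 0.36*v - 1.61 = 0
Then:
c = -0.943851980253985*x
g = 0.0277890304103704*x - 2.515625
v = 0.0494027207295474*x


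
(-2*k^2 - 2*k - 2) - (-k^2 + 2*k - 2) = -k^2 - 4*k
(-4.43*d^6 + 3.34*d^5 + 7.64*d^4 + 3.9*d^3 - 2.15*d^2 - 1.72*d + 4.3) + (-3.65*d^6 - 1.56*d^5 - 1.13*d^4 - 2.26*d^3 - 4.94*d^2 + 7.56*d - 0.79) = -8.08*d^6 + 1.78*d^5 + 6.51*d^4 + 1.64*d^3 - 7.09*d^2 + 5.84*d + 3.51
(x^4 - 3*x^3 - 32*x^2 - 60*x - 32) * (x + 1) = x^5 - 2*x^4 - 35*x^3 - 92*x^2 - 92*x - 32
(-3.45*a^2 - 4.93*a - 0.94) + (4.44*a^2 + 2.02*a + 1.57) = 0.99*a^2 - 2.91*a + 0.63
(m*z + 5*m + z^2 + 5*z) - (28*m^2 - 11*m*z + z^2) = -28*m^2 + 12*m*z + 5*m + 5*z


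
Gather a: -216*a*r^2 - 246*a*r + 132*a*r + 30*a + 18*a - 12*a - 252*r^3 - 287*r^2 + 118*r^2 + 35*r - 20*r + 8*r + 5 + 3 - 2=a*(-216*r^2 - 114*r + 36) - 252*r^3 - 169*r^2 + 23*r + 6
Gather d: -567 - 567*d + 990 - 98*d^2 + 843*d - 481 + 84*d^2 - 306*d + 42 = -14*d^2 - 30*d - 16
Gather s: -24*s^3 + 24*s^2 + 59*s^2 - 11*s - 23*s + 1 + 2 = -24*s^3 + 83*s^2 - 34*s + 3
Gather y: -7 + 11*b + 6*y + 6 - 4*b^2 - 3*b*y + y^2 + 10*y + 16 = -4*b^2 + 11*b + y^2 + y*(16 - 3*b) + 15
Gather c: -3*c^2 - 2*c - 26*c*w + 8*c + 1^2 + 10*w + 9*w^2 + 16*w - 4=-3*c^2 + c*(6 - 26*w) + 9*w^2 + 26*w - 3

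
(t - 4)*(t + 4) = t^2 - 16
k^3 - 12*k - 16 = (k - 4)*(k + 2)^2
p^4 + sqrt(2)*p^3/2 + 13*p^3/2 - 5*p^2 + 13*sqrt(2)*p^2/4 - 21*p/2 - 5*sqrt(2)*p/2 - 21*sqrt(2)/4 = (p - 3/2)*(p + 1)*(p + 7)*(p + sqrt(2)/2)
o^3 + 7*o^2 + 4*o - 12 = (o - 1)*(o + 2)*(o + 6)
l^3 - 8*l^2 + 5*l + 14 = (l - 7)*(l - 2)*(l + 1)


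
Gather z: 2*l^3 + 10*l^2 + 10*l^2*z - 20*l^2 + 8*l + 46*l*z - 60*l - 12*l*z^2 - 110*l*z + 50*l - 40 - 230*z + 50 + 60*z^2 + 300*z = 2*l^3 - 10*l^2 - 2*l + z^2*(60 - 12*l) + z*(10*l^2 - 64*l + 70) + 10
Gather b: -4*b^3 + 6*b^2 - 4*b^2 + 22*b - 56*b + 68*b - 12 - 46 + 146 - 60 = -4*b^3 + 2*b^2 + 34*b + 28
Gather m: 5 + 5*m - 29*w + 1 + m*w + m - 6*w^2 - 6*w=m*(w + 6) - 6*w^2 - 35*w + 6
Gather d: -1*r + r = 0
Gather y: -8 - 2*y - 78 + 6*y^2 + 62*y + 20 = 6*y^2 + 60*y - 66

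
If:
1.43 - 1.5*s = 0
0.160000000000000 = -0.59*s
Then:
No Solution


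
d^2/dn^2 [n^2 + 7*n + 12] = 2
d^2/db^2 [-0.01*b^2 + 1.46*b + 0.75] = -0.0200000000000000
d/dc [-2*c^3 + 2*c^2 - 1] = 2*c*(2 - 3*c)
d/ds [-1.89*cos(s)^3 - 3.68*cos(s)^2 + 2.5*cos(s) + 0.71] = (5.67*cos(s)^2 + 7.36*cos(s) - 2.5)*sin(s)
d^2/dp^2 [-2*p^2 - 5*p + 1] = -4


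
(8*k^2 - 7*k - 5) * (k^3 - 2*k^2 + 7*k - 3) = 8*k^5 - 23*k^4 + 65*k^3 - 63*k^2 - 14*k + 15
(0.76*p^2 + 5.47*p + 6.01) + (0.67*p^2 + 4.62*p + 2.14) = 1.43*p^2 + 10.09*p + 8.15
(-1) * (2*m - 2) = 2 - 2*m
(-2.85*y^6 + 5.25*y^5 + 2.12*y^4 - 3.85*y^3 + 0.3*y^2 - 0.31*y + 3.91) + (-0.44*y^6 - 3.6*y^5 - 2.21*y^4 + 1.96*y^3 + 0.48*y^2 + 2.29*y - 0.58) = -3.29*y^6 + 1.65*y^5 - 0.0899999999999999*y^4 - 1.89*y^3 + 0.78*y^2 + 1.98*y + 3.33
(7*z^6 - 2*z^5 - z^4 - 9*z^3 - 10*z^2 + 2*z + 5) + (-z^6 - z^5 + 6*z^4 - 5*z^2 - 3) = 6*z^6 - 3*z^5 + 5*z^4 - 9*z^3 - 15*z^2 + 2*z + 2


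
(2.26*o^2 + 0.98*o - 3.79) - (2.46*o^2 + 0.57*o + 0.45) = -0.2*o^2 + 0.41*o - 4.24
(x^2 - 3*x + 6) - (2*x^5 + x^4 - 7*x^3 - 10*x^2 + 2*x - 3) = -2*x^5 - x^4 + 7*x^3 + 11*x^2 - 5*x + 9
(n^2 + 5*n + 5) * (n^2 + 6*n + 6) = n^4 + 11*n^3 + 41*n^2 + 60*n + 30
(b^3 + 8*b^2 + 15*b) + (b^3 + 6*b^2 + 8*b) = 2*b^3 + 14*b^2 + 23*b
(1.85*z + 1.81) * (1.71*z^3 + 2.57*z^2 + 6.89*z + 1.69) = 3.1635*z^4 + 7.8496*z^3 + 17.3982*z^2 + 15.5974*z + 3.0589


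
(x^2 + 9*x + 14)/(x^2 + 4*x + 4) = (x + 7)/(x + 2)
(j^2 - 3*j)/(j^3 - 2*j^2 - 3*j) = 1/(j + 1)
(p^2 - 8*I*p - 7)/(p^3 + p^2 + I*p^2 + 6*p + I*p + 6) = (p^2 - 8*I*p - 7)/(p^3 + p^2*(1 + I) + p*(6 + I) + 6)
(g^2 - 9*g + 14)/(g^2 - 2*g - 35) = (g - 2)/(g + 5)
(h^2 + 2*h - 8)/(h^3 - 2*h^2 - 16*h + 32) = 1/(h - 4)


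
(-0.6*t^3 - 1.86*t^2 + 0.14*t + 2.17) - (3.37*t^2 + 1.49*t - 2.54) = -0.6*t^3 - 5.23*t^2 - 1.35*t + 4.71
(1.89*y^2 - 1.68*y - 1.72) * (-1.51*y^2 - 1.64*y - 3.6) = -2.8539*y^4 - 0.5628*y^3 - 1.4516*y^2 + 8.8688*y + 6.192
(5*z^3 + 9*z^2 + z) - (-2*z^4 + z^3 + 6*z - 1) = 2*z^4 + 4*z^3 + 9*z^2 - 5*z + 1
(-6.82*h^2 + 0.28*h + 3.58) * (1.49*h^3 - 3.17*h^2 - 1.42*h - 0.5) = -10.1618*h^5 + 22.0366*h^4 + 14.131*h^3 - 8.3362*h^2 - 5.2236*h - 1.79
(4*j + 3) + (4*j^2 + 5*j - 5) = 4*j^2 + 9*j - 2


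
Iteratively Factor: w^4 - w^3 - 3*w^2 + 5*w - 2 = (w - 1)*(w^3 - 3*w + 2) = (w - 1)^2*(w^2 + w - 2) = (w - 1)^3*(w + 2)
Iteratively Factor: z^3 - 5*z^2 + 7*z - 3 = (z - 3)*(z^2 - 2*z + 1) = (z - 3)*(z - 1)*(z - 1)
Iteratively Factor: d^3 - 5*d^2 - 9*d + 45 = (d + 3)*(d^2 - 8*d + 15) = (d - 3)*(d + 3)*(d - 5)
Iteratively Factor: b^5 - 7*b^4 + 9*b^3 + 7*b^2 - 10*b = (b)*(b^4 - 7*b^3 + 9*b^2 + 7*b - 10) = b*(b - 5)*(b^3 - 2*b^2 - b + 2) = b*(b - 5)*(b - 1)*(b^2 - b - 2) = b*(b - 5)*(b - 1)*(b + 1)*(b - 2)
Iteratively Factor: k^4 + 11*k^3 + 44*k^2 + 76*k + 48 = (k + 3)*(k^3 + 8*k^2 + 20*k + 16) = (k + 2)*(k + 3)*(k^2 + 6*k + 8) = (k + 2)*(k + 3)*(k + 4)*(k + 2)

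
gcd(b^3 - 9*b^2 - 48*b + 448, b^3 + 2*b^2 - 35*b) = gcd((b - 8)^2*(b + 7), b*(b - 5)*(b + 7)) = b + 7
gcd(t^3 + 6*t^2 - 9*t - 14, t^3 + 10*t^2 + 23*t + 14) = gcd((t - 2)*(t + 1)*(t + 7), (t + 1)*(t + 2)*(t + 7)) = t^2 + 8*t + 7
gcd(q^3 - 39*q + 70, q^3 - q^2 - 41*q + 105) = q^2 + 2*q - 35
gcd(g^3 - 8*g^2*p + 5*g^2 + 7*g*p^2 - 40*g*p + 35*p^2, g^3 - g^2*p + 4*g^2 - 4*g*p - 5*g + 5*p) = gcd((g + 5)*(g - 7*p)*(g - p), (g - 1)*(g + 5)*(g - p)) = -g^2 + g*p - 5*g + 5*p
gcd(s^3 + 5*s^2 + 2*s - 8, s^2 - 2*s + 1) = s - 1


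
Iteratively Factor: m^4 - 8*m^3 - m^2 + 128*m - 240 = (m - 4)*(m^3 - 4*m^2 - 17*m + 60) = (m - 4)*(m - 3)*(m^2 - m - 20) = (m - 5)*(m - 4)*(m - 3)*(m + 4)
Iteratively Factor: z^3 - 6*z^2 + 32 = (z - 4)*(z^2 - 2*z - 8) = (z - 4)^2*(z + 2)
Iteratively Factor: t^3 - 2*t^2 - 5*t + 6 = (t - 1)*(t^2 - t - 6) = (t - 1)*(t + 2)*(t - 3)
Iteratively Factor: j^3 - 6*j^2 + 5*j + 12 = (j - 4)*(j^2 - 2*j - 3) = (j - 4)*(j - 3)*(j + 1)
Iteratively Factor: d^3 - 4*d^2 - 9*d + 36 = (d - 3)*(d^2 - d - 12) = (d - 3)*(d + 3)*(d - 4)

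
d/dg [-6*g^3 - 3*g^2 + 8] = 6*g*(-3*g - 1)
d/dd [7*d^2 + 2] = 14*d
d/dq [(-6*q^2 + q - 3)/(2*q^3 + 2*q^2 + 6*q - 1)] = (12*q^4 - 4*q^3 - 20*q^2 + 24*q + 17)/(4*q^6 + 8*q^5 + 28*q^4 + 20*q^3 + 32*q^2 - 12*q + 1)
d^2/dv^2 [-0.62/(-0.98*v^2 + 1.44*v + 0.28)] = (1.190896*v^2 - 1.749888*v - 0.62*(1.96*v - 1.44)*(3.92*v - 2.88) - 0.340256)/(-0.98*v^2 + 1.44*v + 0.28)^3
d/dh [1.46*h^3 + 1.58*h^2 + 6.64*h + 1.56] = 4.38*h^2 + 3.16*h + 6.64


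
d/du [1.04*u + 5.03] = 1.04000000000000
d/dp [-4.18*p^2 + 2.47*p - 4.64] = 2.47 - 8.36*p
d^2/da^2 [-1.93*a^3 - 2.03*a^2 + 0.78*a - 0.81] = -11.58*a - 4.06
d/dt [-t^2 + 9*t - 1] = 9 - 2*t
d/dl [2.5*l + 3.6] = 2.50000000000000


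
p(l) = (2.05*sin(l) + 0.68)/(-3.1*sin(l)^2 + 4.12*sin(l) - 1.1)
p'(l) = (6.2*sin(l)*cos(l) - 4.12*cos(l))*(2.05*sin(l) + 0.68)/(-3.1*sin(l)^2 + 4.12*sin(l) - 1.1)^2 + 2.05*cos(l)/(-3.1*sin(l)^2 + 4.12*sin(l) - 1.1)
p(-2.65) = 0.08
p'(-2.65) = 0.36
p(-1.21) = 0.16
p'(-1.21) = -0.02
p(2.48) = 7.43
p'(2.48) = 0.78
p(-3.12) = -0.53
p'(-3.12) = 3.63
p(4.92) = 0.16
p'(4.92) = -0.01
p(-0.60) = 0.11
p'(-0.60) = -0.23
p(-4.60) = -40.55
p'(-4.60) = -135.11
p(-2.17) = 0.15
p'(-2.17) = 0.05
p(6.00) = -0.04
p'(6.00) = -0.89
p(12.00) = 0.10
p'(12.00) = -0.26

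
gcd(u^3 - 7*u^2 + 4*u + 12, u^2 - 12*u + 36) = u - 6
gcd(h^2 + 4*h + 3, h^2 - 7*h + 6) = 1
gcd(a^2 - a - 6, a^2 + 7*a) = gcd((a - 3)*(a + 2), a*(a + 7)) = 1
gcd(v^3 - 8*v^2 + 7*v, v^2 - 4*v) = v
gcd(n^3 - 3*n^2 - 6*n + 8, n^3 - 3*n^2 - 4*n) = n - 4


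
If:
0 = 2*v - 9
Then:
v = 9/2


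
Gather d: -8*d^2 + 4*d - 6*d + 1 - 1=-8*d^2 - 2*d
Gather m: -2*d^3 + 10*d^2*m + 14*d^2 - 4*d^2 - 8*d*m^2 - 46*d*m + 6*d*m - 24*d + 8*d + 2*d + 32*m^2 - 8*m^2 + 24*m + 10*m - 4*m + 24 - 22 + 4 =-2*d^3 + 10*d^2 - 14*d + m^2*(24 - 8*d) + m*(10*d^2 - 40*d + 30) + 6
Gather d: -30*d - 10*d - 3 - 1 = -40*d - 4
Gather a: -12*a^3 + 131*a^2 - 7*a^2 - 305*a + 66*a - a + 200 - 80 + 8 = -12*a^3 + 124*a^2 - 240*a + 128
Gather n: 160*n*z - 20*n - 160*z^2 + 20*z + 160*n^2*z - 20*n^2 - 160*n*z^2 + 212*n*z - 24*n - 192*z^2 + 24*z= n^2*(160*z - 20) + n*(-160*z^2 + 372*z - 44) - 352*z^2 + 44*z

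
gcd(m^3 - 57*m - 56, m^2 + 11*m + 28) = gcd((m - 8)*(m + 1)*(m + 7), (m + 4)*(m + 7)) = m + 7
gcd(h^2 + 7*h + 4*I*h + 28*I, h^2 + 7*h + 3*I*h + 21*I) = h + 7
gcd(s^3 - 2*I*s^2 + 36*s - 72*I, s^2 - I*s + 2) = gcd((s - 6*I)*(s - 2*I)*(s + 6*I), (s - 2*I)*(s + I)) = s - 2*I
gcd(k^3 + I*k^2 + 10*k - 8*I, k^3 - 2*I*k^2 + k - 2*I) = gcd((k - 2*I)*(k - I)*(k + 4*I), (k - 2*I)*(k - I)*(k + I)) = k^2 - 3*I*k - 2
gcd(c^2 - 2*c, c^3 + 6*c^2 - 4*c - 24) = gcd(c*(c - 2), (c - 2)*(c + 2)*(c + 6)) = c - 2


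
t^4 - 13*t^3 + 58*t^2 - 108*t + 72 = (t - 6)*(t - 3)*(t - 2)^2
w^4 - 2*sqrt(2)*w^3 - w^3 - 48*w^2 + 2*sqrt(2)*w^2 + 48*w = w*(w - 1)*(w - 6*sqrt(2))*(w + 4*sqrt(2))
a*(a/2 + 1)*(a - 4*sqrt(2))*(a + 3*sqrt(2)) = a^4/2 - sqrt(2)*a^3/2 + a^3 - 12*a^2 - sqrt(2)*a^2 - 24*a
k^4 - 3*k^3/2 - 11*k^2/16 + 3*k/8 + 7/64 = (k - 7/4)*(k - 1/2)*(k + 1/4)*(k + 1/2)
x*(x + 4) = x^2 + 4*x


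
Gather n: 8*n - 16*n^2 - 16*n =-16*n^2 - 8*n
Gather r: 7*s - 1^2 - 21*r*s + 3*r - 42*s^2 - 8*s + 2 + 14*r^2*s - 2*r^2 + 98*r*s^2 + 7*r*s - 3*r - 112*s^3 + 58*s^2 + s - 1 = r^2*(14*s - 2) + r*(98*s^2 - 14*s) - 112*s^3 + 16*s^2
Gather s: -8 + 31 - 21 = 2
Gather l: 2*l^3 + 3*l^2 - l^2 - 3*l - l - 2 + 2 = 2*l^3 + 2*l^2 - 4*l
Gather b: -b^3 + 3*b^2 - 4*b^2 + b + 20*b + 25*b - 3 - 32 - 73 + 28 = -b^3 - b^2 + 46*b - 80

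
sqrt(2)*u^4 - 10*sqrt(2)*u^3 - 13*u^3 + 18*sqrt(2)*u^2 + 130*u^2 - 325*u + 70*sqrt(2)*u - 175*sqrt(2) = (u - 5)^2*(u - 7*sqrt(2))*(sqrt(2)*u + 1)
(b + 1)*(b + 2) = b^2 + 3*b + 2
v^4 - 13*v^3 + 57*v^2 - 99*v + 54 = (v - 6)*(v - 3)^2*(v - 1)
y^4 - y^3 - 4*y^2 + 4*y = y*(y - 2)*(y - 1)*(y + 2)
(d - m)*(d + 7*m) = d^2 + 6*d*m - 7*m^2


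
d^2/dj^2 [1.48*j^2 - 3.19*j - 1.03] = 2.96000000000000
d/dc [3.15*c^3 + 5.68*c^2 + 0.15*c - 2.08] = 9.45*c^2 + 11.36*c + 0.15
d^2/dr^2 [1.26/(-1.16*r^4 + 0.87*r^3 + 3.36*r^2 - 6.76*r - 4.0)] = ((17.5392*r^2 - 6.5772*r - 8.4672)*(1.16*r^4 - 0.87*r^3 - 3.36*r^2 + 6.76*r + 4.0) - 1.26*(4.64*r^3 - 2.61*r^2 - 6.72*r + 6.76)*(9.28*r^3 - 5.22*r^2 - 13.44*r + 13.52))/(1.16*r^4 - 0.87*r^3 - 3.36*r^2 + 6.76*r + 4.0)^3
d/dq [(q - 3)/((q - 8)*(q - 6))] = (-q^2 + 6*q + 6)/(q^4 - 28*q^3 + 292*q^2 - 1344*q + 2304)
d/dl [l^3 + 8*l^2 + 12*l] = 3*l^2 + 16*l + 12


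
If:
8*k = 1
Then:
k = 1/8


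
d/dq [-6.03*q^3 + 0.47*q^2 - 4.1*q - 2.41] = -18.09*q^2 + 0.94*q - 4.1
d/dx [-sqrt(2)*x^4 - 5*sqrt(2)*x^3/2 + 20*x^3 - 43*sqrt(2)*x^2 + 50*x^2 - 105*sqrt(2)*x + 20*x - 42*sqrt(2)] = -4*sqrt(2)*x^3 - 15*sqrt(2)*x^2/2 + 60*x^2 - 86*sqrt(2)*x + 100*x - 105*sqrt(2) + 20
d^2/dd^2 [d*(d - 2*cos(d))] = 2*d*cos(d) + 4*sin(d) + 2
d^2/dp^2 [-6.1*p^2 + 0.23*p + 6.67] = -12.2000000000000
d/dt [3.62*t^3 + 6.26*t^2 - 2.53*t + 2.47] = 10.86*t^2 + 12.52*t - 2.53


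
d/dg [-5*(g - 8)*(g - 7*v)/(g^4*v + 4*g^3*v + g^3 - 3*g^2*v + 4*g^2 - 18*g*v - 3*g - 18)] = 5*((g - 8)*(g - 7*v)*(4*g^3*v + 12*g^2*v + 3*g^2 - 6*g*v + 8*g - 18*v - 3) + (-2*g + 7*v + 8)*(g^4*v + 4*g^3*v + g^3 - 3*g^2*v + 4*g^2 - 18*g*v - 3*g - 18))/(g^4*v + 4*g^3*v + g^3 - 3*g^2*v + 4*g^2 - 18*g*v - 3*g - 18)^2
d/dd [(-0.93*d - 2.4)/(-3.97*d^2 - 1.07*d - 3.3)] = (-3.6921*d^2 - 19.056*d + 0.501)/(15.7609*d^4 + 8.4958*d^3 + 27.3469*d^2 + 7.062*d + 10.89)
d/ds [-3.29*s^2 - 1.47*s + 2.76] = -6.58*s - 1.47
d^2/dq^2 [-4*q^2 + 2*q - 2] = -8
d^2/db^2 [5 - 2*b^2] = -4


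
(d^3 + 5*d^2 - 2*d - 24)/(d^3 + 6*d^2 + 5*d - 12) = (d - 2)/(d - 1)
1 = 1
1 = 1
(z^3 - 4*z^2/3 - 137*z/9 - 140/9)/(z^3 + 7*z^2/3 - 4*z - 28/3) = (3*z^2 - 11*z - 20)/(3*(z^2 - 4))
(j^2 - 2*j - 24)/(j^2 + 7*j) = (j^2 - 2*j - 24)/(j*(j + 7))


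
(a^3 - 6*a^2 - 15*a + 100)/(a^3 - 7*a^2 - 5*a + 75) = (a + 4)/(a + 3)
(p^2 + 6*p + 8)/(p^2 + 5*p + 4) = (p + 2)/(p + 1)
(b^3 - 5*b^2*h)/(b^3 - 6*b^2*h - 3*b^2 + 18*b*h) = b*(b - 5*h)/(b^2 - 6*b*h - 3*b + 18*h)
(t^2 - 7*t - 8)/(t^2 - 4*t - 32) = (t + 1)/(t + 4)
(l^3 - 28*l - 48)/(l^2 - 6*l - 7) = (-l^3 + 28*l + 48)/(-l^2 + 6*l + 7)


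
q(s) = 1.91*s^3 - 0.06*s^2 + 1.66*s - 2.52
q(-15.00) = -6487.17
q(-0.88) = -5.33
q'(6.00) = 207.22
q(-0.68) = -4.28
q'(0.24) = 1.96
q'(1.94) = 22.99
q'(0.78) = 5.05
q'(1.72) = 18.41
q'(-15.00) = 1292.71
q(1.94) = 14.42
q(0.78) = -0.36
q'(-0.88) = 6.20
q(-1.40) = -10.20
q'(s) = 5.73*s^2 - 0.12*s + 1.66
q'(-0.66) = 4.24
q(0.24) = -2.10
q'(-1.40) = 13.06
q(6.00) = 417.84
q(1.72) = 9.88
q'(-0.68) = 4.39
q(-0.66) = -4.19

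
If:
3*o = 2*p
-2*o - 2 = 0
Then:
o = -1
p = -3/2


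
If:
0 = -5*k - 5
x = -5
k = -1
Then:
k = -1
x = -5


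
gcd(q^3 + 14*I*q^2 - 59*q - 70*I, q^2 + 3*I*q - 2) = q + 2*I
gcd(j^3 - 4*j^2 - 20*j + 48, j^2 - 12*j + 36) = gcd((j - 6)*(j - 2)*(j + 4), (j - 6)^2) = j - 6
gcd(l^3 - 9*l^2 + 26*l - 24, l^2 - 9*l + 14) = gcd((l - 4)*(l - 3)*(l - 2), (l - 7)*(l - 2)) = l - 2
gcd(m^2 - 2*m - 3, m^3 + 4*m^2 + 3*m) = m + 1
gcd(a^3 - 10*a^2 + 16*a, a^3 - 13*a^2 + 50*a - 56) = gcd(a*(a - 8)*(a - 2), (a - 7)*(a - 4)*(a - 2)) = a - 2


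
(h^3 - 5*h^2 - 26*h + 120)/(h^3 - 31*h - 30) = (h - 4)/(h + 1)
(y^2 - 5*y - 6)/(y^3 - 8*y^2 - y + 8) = (y - 6)/(y^2 - 9*y + 8)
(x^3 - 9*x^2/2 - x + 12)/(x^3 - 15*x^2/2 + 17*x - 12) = (2*x + 3)/(2*x - 3)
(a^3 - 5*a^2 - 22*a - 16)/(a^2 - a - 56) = (a^2 + 3*a + 2)/(a + 7)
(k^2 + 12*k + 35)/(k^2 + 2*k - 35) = (k + 5)/(k - 5)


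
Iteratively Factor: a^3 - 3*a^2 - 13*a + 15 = (a - 1)*(a^2 - 2*a - 15) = (a - 5)*(a - 1)*(a + 3)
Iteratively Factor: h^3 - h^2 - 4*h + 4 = (h - 1)*(h^2 - 4) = (h - 2)*(h - 1)*(h + 2)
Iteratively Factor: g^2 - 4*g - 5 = (g - 5)*(g + 1)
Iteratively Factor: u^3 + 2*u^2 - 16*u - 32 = (u + 4)*(u^2 - 2*u - 8) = (u + 2)*(u + 4)*(u - 4)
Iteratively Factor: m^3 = (m)*(m^2) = m^2*(m)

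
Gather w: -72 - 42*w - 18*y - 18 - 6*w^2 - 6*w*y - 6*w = -6*w^2 + w*(-6*y - 48) - 18*y - 90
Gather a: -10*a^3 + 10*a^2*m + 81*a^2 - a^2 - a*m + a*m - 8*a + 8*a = -10*a^3 + a^2*(10*m + 80)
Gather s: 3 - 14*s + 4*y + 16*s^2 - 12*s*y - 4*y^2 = 16*s^2 + s*(-12*y - 14) - 4*y^2 + 4*y + 3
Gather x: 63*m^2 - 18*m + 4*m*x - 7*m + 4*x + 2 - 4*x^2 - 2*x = 63*m^2 - 25*m - 4*x^2 + x*(4*m + 2) + 2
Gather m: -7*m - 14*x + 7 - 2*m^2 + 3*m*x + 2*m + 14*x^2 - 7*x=-2*m^2 + m*(3*x - 5) + 14*x^2 - 21*x + 7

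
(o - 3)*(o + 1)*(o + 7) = o^3 + 5*o^2 - 17*o - 21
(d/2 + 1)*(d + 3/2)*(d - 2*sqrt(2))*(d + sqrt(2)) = d^4/2 - sqrt(2)*d^3/2 + 7*d^3/4 - 7*sqrt(2)*d^2/4 - d^2/2 - 7*d - 3*sqrt(2)*d/2 - 6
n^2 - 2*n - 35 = (n - 7)*(n + 5)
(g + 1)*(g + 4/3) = g^2 + 7*g/3 + 4/3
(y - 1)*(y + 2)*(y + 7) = y^3 + 8*y^2 + 5*y - 14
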